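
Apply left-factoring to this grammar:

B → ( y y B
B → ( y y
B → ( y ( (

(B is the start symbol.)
B → ( y B'
B' → y B''
B'' → B
B'' → ε
B' → ( (

Left-factoring transforms A → αβ₁ | αβ₂ into A → αA' and A' → β₁ | β₂
(α is the longest common prefix among the alternatives). Repeat until
no nonterminal has two alternatives with a common prefix.

Round 1: B has alternatives sharing prefix '( y'. Introduce B': B → ( y B'
  Add: B' → y B
  Add: B' → y
  Add: B' → ( (

Round 2: B' has alternatives sharing prefix 'y'. Introduce B'': B' → y B''
  Add: B'' → B
  Add: B'' → ε

No remaining common prefixes — done.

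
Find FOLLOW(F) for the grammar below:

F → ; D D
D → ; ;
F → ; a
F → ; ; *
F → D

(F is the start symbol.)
{ $ }

To compute FOLLOW(F), find every occurrence of F on a right-hand side N → α F β: add FIRST(β) \ {ε}, and if β is empty or nullable also add FOLLOW(N). Iterate to a fixed point.

F is the start symbol, so $ ∈ FOLLOW(F).
F does not occur on any right-hand side.

Taking the union: FOLLOW(F) = { $ }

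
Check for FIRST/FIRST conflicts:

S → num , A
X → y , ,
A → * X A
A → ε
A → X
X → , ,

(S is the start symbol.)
A FIRST/FIRST conflict occurs when two productions N → α and N → β for the same non-terminal have FIRST(α) ∩ FIRST(β) ≠ ∅ (with ε ∈ FIRST of a nullable right-hand side, so two nullable alternatives also conflict).

FIRST sets of the non-terminals at (or reachable through a nullable prefix from) the front of some alternative:
  FIRST(X) = { ',', 'y' }

Productions for X:
  X → y , ,: FIRST = { 'y' }
  X → , ,: FIRST = { ',' }
Productions for A:
  A → * X A: FIRST = { '*' }
  A → ε: FIRST = { ε }
  A → X: FIRST = { ',', 'y' }
S has only one production, so no FIRST/FIRST conflict is possible there.

All alternatives of each non-terminal have pairwise disjoint FIRST sets.

Answer: No FIRST/FIRST conflicts.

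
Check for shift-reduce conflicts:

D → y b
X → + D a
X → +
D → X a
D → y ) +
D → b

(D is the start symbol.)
Augment with D' → D and build the canonical LR(0) collection (I0 = CLOSURE({[D' → . D]}), then GOTO on every symbol after a dot until no new states appear). It has 12 states:
  I0: { [D → . X a], [D → . b], [D → . y ) +], [D → . y b], [D' → . D], [X → . + D a], [X → . +] }  — shift
  I1: { [D → . X a], [D → . b], [D → . y ) +], [D → . y b], [X → + . D a], [X → + .], [X → . + D a], [X → . +] }  — shift, reduce
  I2: { [D' → D .] }  — accept
  I3: { [D → X . a] }  — shift
  I4: { [D → b .] }  — reduce
  I5: { [D → y . ) +], [D → y . b] }  — shift
  I6: { [D → y ) . +] }  — shift
  I7: { [D → y b .] }  — reduce
  I8: { [D → y ) + .] }  — reduce
  I9: { [D → X a .] }  — reduce
  I10: { [X → + D . a] }  — shift
  I11: { [X → + D a .] }  — reduce

I1 contains reduce item [X → + .] and shift items [D → . b], [D → . y ) +], [D → . y b], [X → . +], [X → . + D a] — shift-reduce conflict.

Answer: Yes — I1: [X → + .] vs [D → . b]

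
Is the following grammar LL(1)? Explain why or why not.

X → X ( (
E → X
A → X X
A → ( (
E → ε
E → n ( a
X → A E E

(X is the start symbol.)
A grammar is LL(1) if for each non-terminal N with multiple productions, the predict sets of those productions are pairwise disjoint, where PREDICT(N → α) = (FIRST(α) \ {ε}) ∪ (FOLLOW(N) if α ⇒* ε).

Relevant sets:
  FIRST(X) = { '(' }
  FIRST(A) = { '(' }
  FOLLOW(E) = { $, '(', 'n' }

For X:
  PREDICT(X → X '(' '(') = { '(' }
  PREDICT(X → A E E) = { '(' }
For E:
  PREDICT(E → X) = { '(' }
  PREDICT(E → ε) = { $, '(', 'n' }
  PREDICT(E → n '(' a) = { 'n' }
For A:
  PREDICT(A → X X) = { '(' }
  PREDICT(A → '(' '(') = { '(' }

Conflict found: Predict set conflict for X: { '(' }
The grammar is NOT LL(1).

Answer: No. Predict set conflict for X: { '(' }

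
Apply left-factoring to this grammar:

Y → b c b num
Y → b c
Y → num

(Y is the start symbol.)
Left-factoring transforms A → αβ₁ | αβ₂ into A → αA' and A' → β₁ | β₂
(α is the longest common prefix among the alternatives). Repeat until
no nonterminal has two alternatives with a common prefix.

Round 1: Y has alternatives sharing prefix 'b c'. Introduce Y': Y → b c Y'
  Add: Y' → b num
  Add: Y' → ε

No remaining common prefixes — done.

Resulting grammar:
Y → b c Y'
Y' → b num
Y' → ε
Y → num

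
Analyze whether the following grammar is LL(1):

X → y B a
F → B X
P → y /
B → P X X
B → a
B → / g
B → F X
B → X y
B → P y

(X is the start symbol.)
No. Predict set conflict for B: { 'y' }

A grammar is LL(1) if for each non-terminal N with multiple productions, the predict sets of those productions are pairwise disjoint, where PREDICT(N → α) = (FIRST(α) \ {ε}) ∪ (FOLLOW(N) if α ⇒* ε).

Relevant sets:
  FIRST(P) = { 'y' }
  FIRST(F) = { '/', 'a', 'y' }
  FIRST(X) = { 'y' }

For B:
  PREDICT(B → P X X) = { 'y' }
  PREDICT(B → a) = { 'a' }
  PREDICT(B → '/' g) = { '/' }
  PREDICT(B → F X) = { '/', 'a', 'y' }
  PREDICT(B → X y) = { 'y' }
  PREDICT(B → P y) = { 'y' }
X, F, P have a single production, so nothing to check there.

Conflict found: Predict set conflict for B: { 'y' }
The grammar is NOT LL(1).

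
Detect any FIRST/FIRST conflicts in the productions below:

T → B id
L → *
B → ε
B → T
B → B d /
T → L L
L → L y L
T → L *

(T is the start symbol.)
FIRST sets of the non-terminals at (or reachable through a nullable prefix from) the front of some alternative:
  FIRST(B) = { '*', 'd', 'id', ε }
  FIRST(L) = { '*' }
  FIRST(T) = { '*', 'd', 'id' }

Productions for T:
  T → B id: FIRST = { '*', 'd', 'id' }
  T → L L: FIRST = { '*' }
  T → L *: FIRST = { '*' }
Productions for L:
  L → *: FIRST = { '*' }
  L → L y L: FIRST = { '*' }
Productions for B:
  B → ε: FIRST = { ε }
  B → T: FIRST = { '*', 'd', 'id' }
  B → B d /: FIRST = { '*', 'd', 'id' }

Conflict for T: T → B id and T → L L
  Overlap: { '*' }
Conflict for T: T → B id and T → L *
  Overlap: { '*' }
Conflict for T: T → L L and T → L *
  Overlap: { '*' }
Conflict for L: L → * and L → L y L
  Overlap: { '*' }
Conflict for B: B → T and B → B d /
  Overlap: { '*', 'd', 'id' }

Answer: Yes. T → B id / T → L L on { '*' }; T → B id / T → L '*' on { '*' }; T → L L / T → L '*' on { '*' }; L → '*' / L → L y L on { '*' }; B → T / B → B d '/' on { '*', 'd', 'id' }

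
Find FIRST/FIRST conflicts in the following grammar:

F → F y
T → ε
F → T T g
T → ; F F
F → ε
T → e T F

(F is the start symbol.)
Yes. F → F y / F → T T g on { ';', 'e', 'g' }

A FIRST/FIRST conflict occurs when two productions N → α and N → β for the same non-terminal have FIRST(α) ∩ FIRST(β) ≠ ∅ (with ε ∈ FIRST of a nullable right-hand side, so two nullable alternatives also conflict).

FIRST sets of the non-terminals at (or reachable through a nullable prefix from) the front of some alternative:
  FIRST(F) = { ';', 'e', 'g', 'y', ε }
  FIRST(T) = { ';', 'e', ε }

Productions for F:
  F → F y: FIRST = { ';', 'e', 'g', 'y' }
  F → T T g: FIRST = { ';', 'e', 'g' }
  F → ε: FIRST = { ε }
Productions for T:
  T → ε: FIRST = { ε }
  T → ; F F: FIRST = { ';' }
  T → e T F: FIRST = { 'e' }

Conflict for F: F → F y and F → T T g
  Overlap: { ';', 'e', 'g' }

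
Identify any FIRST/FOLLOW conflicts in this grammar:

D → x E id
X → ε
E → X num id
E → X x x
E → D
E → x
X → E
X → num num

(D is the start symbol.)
A FIRST/FOLLOW conflict occurs when a non-terminal N has a nullable alternative N → β (β ⇒* ε) and another alternative N → α with FIRST(α) ∩ FOLLOW(N) ≠ ∅: on such a lookahead the parser cannot decide between expanding α and letting N vanish via β.

Nullable non-terminals: X.
FIRST sets used below: FIRST(E) = { 'num', 'x' }

X: nullable alternative(s) X → ε; FOLLOW(X) = { 'num', 'x' }
  X → ε: FIRST \ {ε} = { } — this is the only nullable alternative, skip
  X → E: FIRST \ {ε} = { 'num', 'x' } — overlaps FOLLOW(X) on { 'num', 'x' }: CONFLICT
  X → num num: FIRST \ {ε} = { 'num' } — overlaps FOLLOW(X) on { 'num' }: CONFLICT

D, E have no nullable alternative, so no FIRST/FOLLOW check is needed there.

So the grammar has 2 FIRST/FOLLOW conflicts (marked CONFLICT above).

Answer: Yes. X → E with FOLLOW(X) on { 'num', 'x' }; X → num num with FOLLOW(X) on { 'num' }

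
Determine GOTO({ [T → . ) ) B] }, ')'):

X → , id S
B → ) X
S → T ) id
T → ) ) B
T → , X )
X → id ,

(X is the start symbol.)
{ [T → ) . ) B] }

GOTO(I, ')') = CLOSURE({ [A → αX.β] : [A → α.Xβ] ∈ I, X = ')' })

Items with dot before ')', with the dot advanced:
  [T → . ) ) B] → [T → ) . ) B]
Closure adds nothing (no advanced item has the dot before a non-terminal).

GOTO = { [T → ) . ) B] }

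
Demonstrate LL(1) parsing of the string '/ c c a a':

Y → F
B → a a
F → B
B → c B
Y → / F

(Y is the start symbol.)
Stack is shown with the top on the left.

Stack  Input        Action
--------------------------
Y $    / c c a a $  output Y → / F
/ F $  / c c a a $  match '/'
F $    c c a a $    output F → B
B $    c c a a $    output B → c B
c B $  c c a a $    match 'c'
B $    c a a $      output B → c B
c B $  c a a $      match 'c'
B $    a a $        output B → a a
a a $  a a $        match 'a'
a $    a $          match 'a'
$      $            accept

The string is accepted.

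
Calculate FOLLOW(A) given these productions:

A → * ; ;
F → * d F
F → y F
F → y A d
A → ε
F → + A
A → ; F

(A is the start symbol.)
{ $, 'd' }

To compute FOLLOW(A), find every occurrence of A on a right-hand side N → α A β: add FIRST(β) \ {ε}, and if β is empty or nullable also add FOLLOW(N). Iterate to a fixed point.

A is the start symbol, so $ ∈ FOLLOW(A).
In F → y A d: A is followed by d, add FIRST(d) \ {ε} = { 'd' }
In F → + A: A is at the end, add FOLLOW(F)

The FOLLOW sets referred to above (computed the same way, to a fixed point):
  FOLLOW(F) = { $, 'd' }

Taking the union: FOLLOW(A) = { $, 'd' }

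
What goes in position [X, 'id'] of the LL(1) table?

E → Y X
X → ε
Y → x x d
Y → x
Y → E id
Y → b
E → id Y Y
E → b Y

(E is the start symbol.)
X → ε

To find M[X, 'id'], we find productions for X where 'id' is in the predict set (PREDICT(N → α) = (FIRST(α) \ {ε}) ∪ (FOLLOW(N) if α ⇒* ε)).

Relevant sets:
  FOLLOW(X) = { $, 'id' }

X → ε: PREDICT = { $, 'id' }
  'id' is in predict set, so this production goes in M[X, 'id']

M[X, 'id'] = X → ε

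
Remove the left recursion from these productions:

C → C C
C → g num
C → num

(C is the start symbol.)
C → g num C'
C → num C'
C' → C C'
C' → ε

C is directly left-recursive. The standard transformation for
  A → A α₁ | ... | A α_m | β₁ | ... | β_n
is
  A  → β₁ A' | ... | β_n A'
  A' → α₁ A' | ... | α_m A' | ε

C → g num becomes C → g num C'
C → num becomes C → num C'
C → C C becomes C' → C C'
Add C' → ε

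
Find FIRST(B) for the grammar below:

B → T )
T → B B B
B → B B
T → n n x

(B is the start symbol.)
{ 'n' }

FIRST sets of the other non-terminals involved (by the same procedure, iterated to a fixed point):
  FIRST(T) = { 'n' }

From B → T ):
  - T is a non-terminal: add FIRST(T) \ {ε} = { 'n' }
    T is not nullable, so stop
From B → B B:
  - B is the symbol being defined: contributes nothing new
    B is not nullable, so stop

Collecting: FIRST(B) = { 'n' }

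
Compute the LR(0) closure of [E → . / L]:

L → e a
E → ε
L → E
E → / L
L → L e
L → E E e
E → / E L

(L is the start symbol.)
Start with: [E → . / L]
The dot precedes the terminal '/', so nothing is added.

CLOSURE = { [E → . / L] }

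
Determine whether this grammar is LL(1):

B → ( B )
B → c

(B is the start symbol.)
A grammar is LL(1) if for each non-terminal N with multiple productions, the predict sets of those productions are pairwise disjoint, where PREDICT(N → α) = (FIRST(α) \ {ε}) ∪ (FOLLOW(N) if α ⇒* ε).

For B:
  PREDICT(B → '(' B ')') = { '(' }
  PREDICT(B → c) = { 'c' }

All predict sets are disjoint. The grammar IS LL(1).

Answer: Yes, the grammar is LL(1).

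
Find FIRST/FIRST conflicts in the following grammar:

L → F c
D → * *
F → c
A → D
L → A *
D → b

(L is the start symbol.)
A FIRST/FIRST conflict occurs when two productions N → α and N → β for the same non-terminal have FIRST(α) ∩ FIRST(β) ≠ ∅ (with ε ∈ FIRST of a nullable right-hand side, so two nullable alternatives also conflict).

FIRST sets of the non-terminals at (or reachable through a nullable prefix from) the front of some alternative:
  FIRST(F) = { 'c' }
  FIRST(A) = { '*', 'b' }

Productions for L:
  L → F c: FIRST = { 'c' }
  L → A *: FIRST = { '*', 'b' }
Productions for D:
  D → * *: FIRST = { '*' }
  D → b: FIRST = { 'b' }
F, A have only one production, so no FIRST/FIRST conflict is possible there.

All alternatives of each non-terminal have pairwise disjoint FIRST sets.

Answer: No FIRST/FIRST conflicts.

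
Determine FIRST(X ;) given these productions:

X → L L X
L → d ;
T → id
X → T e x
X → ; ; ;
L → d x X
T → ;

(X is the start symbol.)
FIRST sets of the non-terminals involved (from the grammar, by fixed-point iteration):
  FIRST(X) = { ';', 'd', 'id' }

To compute FIRST(X ;), process the symbols left to right:
Symbol X is a non-terminal. Add FIRST(X) \ {ε} = { ';', 'd', 'id' }
X is not nullable (ε ∉ FIRST(X)), so stop here.
FIRST(X ;) = { ';', 'd', 'id' }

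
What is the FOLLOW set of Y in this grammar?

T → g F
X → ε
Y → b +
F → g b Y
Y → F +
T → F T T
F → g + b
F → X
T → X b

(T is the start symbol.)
In F → g b Y: Y is at the end, add FOLLOW(F)

The FOLLOW sets referred to above (computed the same way, to a fixed point):
  FOLLOW(F) = { $, '+', 'b', 'g' }

Taking the union: FOLLOW(Y) = { $, '+', 'b', 'g' }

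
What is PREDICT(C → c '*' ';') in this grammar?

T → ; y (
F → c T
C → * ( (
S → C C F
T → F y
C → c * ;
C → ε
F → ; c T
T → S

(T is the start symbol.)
{ 'c' }

PREDICT(C → c '*' ';') = (FIRST(RHS) \ {ε}) ∪ (FOLLOW(C) if ε ∈ FIRST(RHS), i.e. RHS ⇒* ε)
FIRST(c '*' ';') = { 'c' }
ε ∉ FIRST(c '*' ';'), so FOLLOW(C) is not added.
PREDICT(C → c '*' ';') = { 'c' }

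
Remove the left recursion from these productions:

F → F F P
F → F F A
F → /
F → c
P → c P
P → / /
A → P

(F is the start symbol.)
F → / F'
F → c F'
F' → F P F'
F' → F A F'
F' → ε
P → c P
P → / /
A → P

F is directly left-recursive. The standard transformation for
  A → A α₁ | ... | A α_m | β₁ | ... | β_n
is
  A  → β₁ A' | ... | β_n A'
  A' → α₁ A' | ... | α_m A' | ε

F → / becomes F → / F'
F → c becomes F → c F'
F → F F P becomes F' → F P F'
F → F F A becomes F' → F A F'
Add F' → ε

Productions for other non-terminals are unchanged:
  P → c P
  P → / /
  A → P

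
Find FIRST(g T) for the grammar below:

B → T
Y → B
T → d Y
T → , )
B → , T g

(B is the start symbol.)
To compute FIRST(g T), process the symbols left to right:
Symbol g is a terminal. Add 'g' and stop.
FIRST(g T) = { 'g' }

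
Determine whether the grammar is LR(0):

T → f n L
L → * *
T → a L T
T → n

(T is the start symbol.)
A grammar is LR(0) if no state in the canonical LR(0) collection has:
  - both a shift item (dot before a terminal) and a complete item (shift-reduce conflict), or
  - two or more complete items (reduce-reduce conflict; the accept item [T' → T .] counts as a complete item here).

Augment with T' → T and build the canonical LR(0) collection (I0 = CLOSURE({[T' → . T]}), then GOTO on every symbol after a dot until no new states appear). It has 11 states:
  I0: { [T → . a L T], [T → . f n L], [T → . n], [T' → . T] }  — shift
  I1: { [T' → T .] }  — accept
  I2: { [L → . * *], [T → a . L T] }  — shift
  I3: { [T → f . n L] }  — shift
  I4: { [T → n .] }  — reduce
  I5: { [L → . * *], [T → f n . L] }  — shift
  I6: { [L → * . *] }  — shift
  I7: { [T → f n L .] }  — reduce
  I8: { [L → * * .] }  — reduce
  I9: { [T → . a L T], [T → . f n L], [T → . n], [T → a L . T] }  — shift
  I10: { [T → a L T .] }  — reduce

Every state is either a pure shift/goto state or contains exactly one complete item and nothing to shift — no conflicts. The grammar is LR(0).

Answer: Yes, the grammar is LR(0)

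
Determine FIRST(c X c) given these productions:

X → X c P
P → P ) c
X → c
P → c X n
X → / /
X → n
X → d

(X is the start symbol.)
To compute FIRST(c X c), process the symbols left to right:
Symbol c is a terminal. Add 'c' and stop.
FIRST(c X c) = { 'c' }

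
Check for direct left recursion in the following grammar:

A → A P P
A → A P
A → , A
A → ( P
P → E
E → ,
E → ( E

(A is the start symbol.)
Yes, A is left-recursive

A → A P P: LEFT RECURSIVE (starts with A)
A → A P: LEFT RECURSIVE (starts with A)
A → , A: starts with ','
A → ( P: starts with '('
P → E: starts with E
E → ,: starts with ','
E → ( E: starts with '('

The grammar has direct left recursion on: A.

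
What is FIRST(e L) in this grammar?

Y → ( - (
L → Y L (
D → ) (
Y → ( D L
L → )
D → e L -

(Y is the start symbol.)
To compute FIRST(e L), process the symbols left to right:
Symbol e is a terminal. Add 'e' and stop.
FIRST(e L) = { 'e' }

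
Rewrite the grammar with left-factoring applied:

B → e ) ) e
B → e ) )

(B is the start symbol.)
B → e ) ) B'
B' → e
B' → ε

Left-factoring transforms A → αβ₁ | αβ₂ into A → αA' and A' → β₁ | β₂
(α is the longest common prefix among the alternatives). Repeat until
no nonterminal has two alternatives with a common prefix.

Round 1: B has alternatives sharing prefix 'e ) )'. Introduce B': B → e ) ) B'
  Add: B' → e
  Add: B' → ε

No remaining common prefixes — done.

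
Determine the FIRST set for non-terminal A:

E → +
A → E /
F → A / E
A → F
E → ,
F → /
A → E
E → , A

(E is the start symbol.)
FIRST sets of the other non-terminals involved (by the same procedure, iterated to a fixed point):
  FIRST(E) = { '+', ',' }
  FIRST(F) = { '+', ',', '/' }

From A → E /:
  - E is a non-terminal: add FIRST(E) \ {ε} = { '+', ',' }
    E is not nullable, so stop
From A → F:
  - F is a non-terminal: add FIRST(F) \ {ε} = { '+', ',', '/' }
    F is not nullable, so stop
From A → E:
  - E is a non-terminal: add FIRST(E) \ {ε} = { '+', ',' }
    E is not nullable, so stop

Collecting: FIRST(A) = { '+', ',', '/' }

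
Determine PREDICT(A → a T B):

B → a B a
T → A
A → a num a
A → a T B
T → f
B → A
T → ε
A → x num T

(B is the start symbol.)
{ 'a' }

PREDICT(A → a T B) = (FIRST(RHS) \ {ε}) ∪ (FOLLOW(A) if ε ∈ FIRST(RHS), i.e. RHS ⇒* ε)
FIRST(a T B) = { 'a' }
ε ∉ FIRST(a T B), so FOLLOW(A) is not added.
PREDICT(A → a T B) = { 'a' }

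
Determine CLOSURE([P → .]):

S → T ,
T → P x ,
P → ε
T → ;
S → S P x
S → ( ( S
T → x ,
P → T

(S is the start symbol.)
To compute CLOSURE, for each item [A → α.Bβ] where B is a non-terminal, add [B → .γ] for all productions B → γ; repeat for the newly added items until nothing changes.

Start with: [P → .]
The dot is at the end, so nothing is added.

CLOSURE = { [P → .] }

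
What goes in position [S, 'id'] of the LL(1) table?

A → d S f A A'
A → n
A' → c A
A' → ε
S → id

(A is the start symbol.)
To find M[S, 'id'], we find productions for S where 'id' is in the predict set (PREDICT(N → α) = (FIRST(α) \ {ε}) ∪ (FOLLOW(N) if α ⇒* ε)).

S → id: PREDICT = { 'id' }
  'id' is in predict set, so this production goes in M[S, 'id']

M[S, 'id'] = S → id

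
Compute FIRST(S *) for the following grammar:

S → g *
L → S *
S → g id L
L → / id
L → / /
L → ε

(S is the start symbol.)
{ 'g' }

FIRST sets of the non-terminals involved (from the grammar, by fixed-point iteration):
  FIRST(S) = { 'g' }

To compute FIRST(S *), process the symbols left to right:
Symbol S is a non-terminal. Add FIRST(S) \ {ε} = { 'g' }
S is not nullable (ε ∉ FIRST(S)), so stop here.
FIRST(S *) = { 'g' }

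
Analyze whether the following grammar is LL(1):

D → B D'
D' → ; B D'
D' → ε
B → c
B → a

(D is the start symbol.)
Yes, the grammar is LL(1).

Relevant sets:
  FOLLOW(D') = { $ }

For D':
  PREDICT(D' → ';' B D') = { ';' }
  PREDICT(D' → ε) = { $ }
For B:
  PREDICT(B → c) = { 'c' }
  PREDICT(B → a) = { 'a' }
D has a single production, so nothing to check there.

All predict sets are disjoint. The grammar IS LL(1).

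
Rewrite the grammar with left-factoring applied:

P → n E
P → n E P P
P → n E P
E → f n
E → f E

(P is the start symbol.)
Left-factoring transforms A → αβ₁ | αβ₂ into A → αA' and A' → β₁ | β₂
(α is the longest common prefix among the alternatives). Repeat until
no nonterminal has two alternatives with a common prefix.

Round 1: P has alternatives sharing prefix 'n E'. Introduce P': P → n E P'
  Add: P' → ε
  Add: P' → P P
  Add: P' → P

Round 2: P' has alternatives sharing prefix 'P'. Introduce P'': P' → P P''
  Add: P'' → P
  Add: P'' → ε

Round 3: E has alternatives sharing prefix 'f'. Introduce E': E → f E'
  Add: E' → n
  Add: E' → E

No remaining common prefixes — done.

Resulting grammar:
P → n E P'
P' → ε
P' → P P''
P'' → P
P'' → ε
E → f E'
E' → n
E' → E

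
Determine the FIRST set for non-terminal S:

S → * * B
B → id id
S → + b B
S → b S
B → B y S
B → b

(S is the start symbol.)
To compute FIRST(S), examine every production with S on the left-hand side, reading each right-hand side left to right until a non-nullable symbol is reached.

From S → * * B:
  - '*' is a terminal: add '*' and stop
From S → + b B:
  - '+' is a terminal: add '+' and stop
From S → b S:
  - b is a terminal: add 'b' and stop

Collecting: FIRST(S) = { '*', '+', 'b' }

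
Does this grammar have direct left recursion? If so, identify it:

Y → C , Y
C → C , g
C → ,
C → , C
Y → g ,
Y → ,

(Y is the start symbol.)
Direct left recursion occurs when N → N α for some non-terminal N (the right-hand side begins with the left-hand side itself).

Y → C , Y: starts with C
C → C , g: LEFT RECURSIVE (starts with C)
C → ,: starts with ','
C → , C: starts with ','
Y → g ,: starts with g
Y → ,: starts with ','

The grammar has direct left recursion on: C.

Answer: Yes, C is left-recursive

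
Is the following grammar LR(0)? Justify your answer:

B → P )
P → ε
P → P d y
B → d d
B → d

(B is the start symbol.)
No. Shift-reduce conflict between [P → .] and [B → . d]

Augment with B' → B and build the canonical LR(0) collection (I0 = CLOSURE({[B' → . B]}), then GOTO on every symbol after a dot until no new states appear). It has 8 states:
  I0: { [B → . P )], [B → . d d], [B → . d], [B' → . B], [P → . P d y], [P → .] }  — shift, reduce
  I1: { [B' → B .] }  — accept
  I2: { [B → P . )], [P → P . d y] }  — shift
  I3: { [B → d . d], [B → d .] }  — shift, reduce
  I4: { [B → d d .] }  — reduce
  I5: { [B → P ) .] }  — reduce
  I6: { [P → P d . y] }  — shift
  I7: { [P → P d y .] }  — reduce

Conflict in state I0:
  Shift-reduce conflict between [P → .] and [B → . d]
So the grammar is NOT LR(0).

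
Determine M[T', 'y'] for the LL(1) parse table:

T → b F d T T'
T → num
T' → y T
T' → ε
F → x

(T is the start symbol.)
T' → y T, T' → ε

To find M[T', 'y'], we find productions for T' where 'y' is in the predict set (PREDICT(N → α) = (FIRST(α) \ {ε}) ∪ (FOLLOW(N) if α ⇒* ε)).

Relevant sets:
  FOLLOW(T') = { $, 'y' }

T' → y T: PREDICT = { 'y' }
  'y' is in predict set, so this production goes in M[T', 'y']
T' → ε: PREDICT = { $, 'y' }
  'y' is in predict set, so this production goes in M[T', 'y']

M[T', 'y'] = T' → y T, T' → ε  (a multiply-defined cell — the grammar is not LL(1))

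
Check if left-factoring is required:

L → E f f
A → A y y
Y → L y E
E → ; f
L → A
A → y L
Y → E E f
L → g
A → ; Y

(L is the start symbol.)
Left-factoring is needed when two productions for the same non-terminal
share a common prefix on the right-hand side.

Productions for L:
  L → E f f
  L → A
  L → g
Productions for A:
  A → A y y
  A → y L
  A → ; Y
Productions for Y:
  Y → L y E
  Y → E E f

No common prefixes found.

Answer: No, left-factoring is not needed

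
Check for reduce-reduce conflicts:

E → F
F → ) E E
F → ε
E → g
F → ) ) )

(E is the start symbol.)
Augment with E' → E and build the canonical LR(0) collection (I0 = CLOSURE({[E' → . E]}), then GOTO on every symbol after a dot until no new states appear). It has 9 states:
  I0: { [E → . F], [E → . g], [E' → . E], [F → . ) ) )], [F → . ) E E], [F → .] }  — shift, reduce
  I1: { [E → . F], [E → . g], [F → ) . ) )], [F → ) . E E], [F → . ) ) )], [F → . ) E E], [F → .] }  — shift, reduce
  I2: { [E' → E .] }  — accept
  I3: { [E → F .] }  — reduce
  I4: { [E → g .] }  — reduce
  I5: { [E → . F], [E → . g], [F → ) ) . )], [F → ) . ) )], [F → ) . E E], [F → . ) ) )], [F → . ) E E], [F → .] }  — shift, reduce
  I6: { [E → . F], [E → . g], [F → ) E . E], [F → . ) ) )], [F → . ) E E], [F → .] }  — shift, reduce
  I7: { [F → ) E E .] }  — reduce
  I8: { [E → . F], [E → . g], [F → ) ) ) .], [F → ) ) . )], [F → ) . ) )], [F → ) . E E], [F → . ) ) )], [F → . ) E E], [F → .] }  — shift, 2 reduces

I8 contains complete items [F → .], [F → ) ) ) .] — reduce-reduce conflict.

Answer: Yes — I8: [F → .] vs [F → ) ) ) .]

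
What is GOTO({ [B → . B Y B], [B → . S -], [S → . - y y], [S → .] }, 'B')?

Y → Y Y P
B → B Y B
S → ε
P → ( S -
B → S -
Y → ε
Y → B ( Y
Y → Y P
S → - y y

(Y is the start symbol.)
GOTO(I, 'B') = CLOSURE({ [A → αX.β] : [A → α.Xβ] ∈ I, X = 'B' })

Items with dot before 'B', with the dot advanced:
  [B → . B Y B] → [B → B . Y B]
Closure of the advanced items:
  [B → B . Y B] has the dot before Y: add [Y → . Y Y P], [Y → .], [Y → . B ( Y], [Y → . Y P]
  [Y → . B ( Y] has the dot before B: add [B → . B Y B], [B → . S -]
  [B → . S -] has the dot before S: add [S → .], [S → . - y y]

GOTO = { [B → . B Y B], [B → . S -], [B → B . Y B], [S → . - y y], [S → .], [Y → . B ( Y], [Y → . Y P], [Y → . Y Y P], [Y → .] }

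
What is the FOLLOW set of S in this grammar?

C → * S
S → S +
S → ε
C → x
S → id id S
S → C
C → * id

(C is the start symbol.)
{ $, '+' }

To compute FOLLOW(S), find every occurrence of S on a right-hand side N → α S β: add FIRST(β) \ {ε}, and if β is empty or nullable also add FOLLOW(N). Iterate to a fixed point.

In C → * S: S is at the end, add FOLLOW(C)
In S → S +: S is followed by '+', add FIRST('+') \ {ε} = { '+' }
In S → id id S: S is at the end; this adds FOLLOW(S) to itself — nothing new

The FOLLOW sets referred to above (computed the same way, to a fixed point):
  FOLLOW(C) = { $, '+' }

Taking the union: FOLLOW(S) = { $, '+' }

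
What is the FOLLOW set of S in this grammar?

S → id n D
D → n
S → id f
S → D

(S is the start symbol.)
To compute FOLLOW(S), find every occurrence of S on a right-hand side N → α S β: add FIRST(β) \ {ε}, and if β is empty or nullable also add FOLLOW(N). Iterate to a fixed point.

S is the start symbol, so $ ∈ FOLLOW(S).
S does not occur on any right-hand side.

Taking the union: FOLLOW(S) = { $ }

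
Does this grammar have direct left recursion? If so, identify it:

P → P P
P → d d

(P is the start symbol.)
Yes, P is left-recursive

Direct left recursion occurs when N → N α for some non-terminal N (the right-hand side begins with the left-hand side itself).

P → P P: LEFT RECURSIVE (starts with P)
P → d d: starts with d

The grammar has direct left recursion on: P.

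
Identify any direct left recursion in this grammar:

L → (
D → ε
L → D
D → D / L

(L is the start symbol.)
Yes, D is left-recursive

Direct left recursion occurs when N → N α for some non-terminal N (the right-hand side begins with the left-hand side itself).

L → (: starts with '('
D → ε: starts with ε
L → D: starts with D
D → D / L: LEFT RECURSIVE (starts with D)

The grammar has direct left recursion on: D.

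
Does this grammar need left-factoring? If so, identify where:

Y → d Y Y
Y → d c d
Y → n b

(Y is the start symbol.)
Yes, Y has productions with common prefix 'd'

Left-factoring is needed when two productions for the same non-terminal
share a common prefix on the right-hand side.

Productions for Y:
  Y → d Y Y
  Y → d c d
  Y → n b

Found common prefix 'd' in productions for Y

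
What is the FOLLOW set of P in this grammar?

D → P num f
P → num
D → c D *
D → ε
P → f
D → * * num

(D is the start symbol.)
{ 'num' }

In D → P num f: P is followed by num f, add FIRST(num f) \ {ε} = { 'num' }

Taking the union: FOLLOW(P) = { 'num' }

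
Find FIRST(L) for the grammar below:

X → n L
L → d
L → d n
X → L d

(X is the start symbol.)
From L → d:
  - d is a terminal: add 'd' and stop
From L → d n:
  - d is a terminal: add 'd' and stop

Collecting: FIRST(L) = { 'd' }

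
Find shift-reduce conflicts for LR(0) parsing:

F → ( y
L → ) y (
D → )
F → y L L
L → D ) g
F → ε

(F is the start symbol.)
Yes — I0: [F → .] vs [F → . ( y]; I4: [D → ) .] vs [L → ) . y (]

Augment with F' → F and build the canonical LR(0) collection (I0 = CLOSURE({[F' → . F]}), then GOTO on every symbol after a dot until no new states appear). It has 13 states:
  I0: { [F → . ( y], [F → . y L L], [F → .], [F' → . F] }  — shift, reduce
  I1: { [F → ( . y] }  — shift
  I2: { [F' → F .] }  — accept
  I3: { [D → . )], [F → y . L L], [L → . ) y (], [L → . D ) g] }  — shift
  I4: { [D → ) .], [L → ) . y (] }  — shift, reduce
  I5: { [L → D . ) g] }  — shift
  I6: { [D → . )], [F → y L . L], [L → . ) y (], [L → . D ) g] }  — shift
  I7: { [F → y L L .] }  — reduce
  I8: { [L → D ) . g] }  — shift
  I9: { [L → D ) g .] }  — reduce
  I10: { [L → ) y . (] }  — shift
  I11: { [L → ) y ( .] }  — reduce
  I12: { [F → ( y .] }  — reduce

I0 contains reduce item [F → .] and shift items [F → . ( y], [F → . y L L] — shift-reduce conflict.
I4 contains reduce item [D → ) .] and shift item [L → ) . y (] — shift-reduce conflict.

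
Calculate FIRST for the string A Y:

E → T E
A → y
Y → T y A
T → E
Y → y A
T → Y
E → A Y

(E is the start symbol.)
FIRST sets of the non-terminals involved (from the grammar, by fixed-point iteration):
  FIRST(A) = { 'y' }

To compute FIRST(A Y), process the symbols left to right:
Symbol A is a non-terminal. Add FIRST(A) \ {ε} = { 'y' }
A is not nullable (ε ∉ FIRST(A)), so stop here.
FIRST(A Y) = { 'y' }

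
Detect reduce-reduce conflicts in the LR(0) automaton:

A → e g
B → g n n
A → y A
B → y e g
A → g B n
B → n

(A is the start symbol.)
A reduce-reduce conflict occurs when an LR(0) state has two complete items [A → α .] and [B → β .] — both call for a reduction, and with no lookahead the parser cannot choose between them.

Augment with A' → A and build the canonical LR(0) collection (I0 = CLOSURE({[A' → . A]}), then GOTO on every symbol after a dot until no new states appear). It has 16 states:
  I0: { [A → . e g], [A → . g B n], [A → . y A], [A' → . A] }  — shift
  I1: { [A' → A .] }  — accept
  I2: { [A → e . g] }  — shift
  I3: { [A → g . B n], [B → . g n n], [B → . n], [B → . y e g] }  — shift
  I4: { [A → . e g], [A → . g B n], [A → . y A], [A → y . A] }  — shift
  I5: { [A → y A .] }  — reduce
  I6: { [A → g B . n] }  — shift
  I7: { [B → g . n n] }  — shift
  I8: { [B → n .] }  — reduce
  I9: { [B → y . e g] }  — shift
  I10: { [B → y e . g] }  — shift
  I11: { [B → y e g .] }  — reduce
  I12: { [B → g n . n] }  — shift
  I13: { [B → g n n .] }  — reduce
  I14: { [A → g B n .] }  — reduce
  I15: { [A → e g .] }  — reduce

No state contains more than one complete item.

Answer: No reduce-reduce conflicts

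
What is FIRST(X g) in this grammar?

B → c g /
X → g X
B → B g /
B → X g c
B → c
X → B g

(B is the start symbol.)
{ 'c', 'g' }

FIRST sets of the non-terminals involved (from the grammar, by fixed-point iteration):
  FIRST(X) = { 'c', 'g' }

To compute FIRST(X g), process the symbols left to right:
Symbol X is a non-terminal. Add FIRST(X) \ {ε} = { 'c', 'g' }
X is not nullable (ε ∉ FIRST(X)), so stop here.
FIRST(X g) = { 'c', 'g' }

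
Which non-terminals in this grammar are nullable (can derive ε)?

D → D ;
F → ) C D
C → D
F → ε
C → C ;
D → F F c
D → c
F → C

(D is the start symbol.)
ε-productions: F → ε
So F is immediately nullable.
No further non-terminal can be added: every production for the remaining non-terminals contains a terminal or a non-nullable non-terminal.
Nullable = { 'F' }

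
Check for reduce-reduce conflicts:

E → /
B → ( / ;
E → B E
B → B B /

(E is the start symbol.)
A reduce-reduce conflict occurs when an LR(0) state has two complete items [A → α .] and [B → β .] — both call for a reduction, and with no lookahead the parser cannot choose between them.

Augment with E' → E and build the canonical LR(0) collection (I0 = CLOSURE({[E' → . E]}), then GOTO on every symbol after a dot until no new states appear). It has 10 states:
  I0: { [B → . ( / ;], [B → . B B /], [E → . /], [E → . B E], [E' → . E] }  — shift
  I1: { [B → ( . / ;] }  — shift
  I2: { [E → / .] }  — reduce
  I3: { [B → . ( / ;], [B → . B B /], [B → B . B /], [E → . /], [E → . B E], [E → B . E] }  — shift
  I4: { [E' → E .] }  — accept
  I5: { [B → . ( / ;], [B → . B B /], [B → B . B /], [B → B B . /], [E → . /], [E → . B E], [E → B . E] }  — shift
  I6: { [E → B E .] }  — reduce
  I7: { [B → B B / .], [E → / .] }  — 2 reduces
  I8: { [B → ( / . ;] }  — shift
  I9: { [B → ( / ; .] }  — reduce

I7 contains complete items [B → B B / .], [E → / .] — reduce-reduce conflict.

Answer: Yes — I7: [B → B B / .] vs [E → / .]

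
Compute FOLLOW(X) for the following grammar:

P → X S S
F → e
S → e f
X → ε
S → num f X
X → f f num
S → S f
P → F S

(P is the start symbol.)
{ $, 'e', 'f', 'num' }

In P → X S S: X is followed by S S, add FIRST(S S) \ {ε} = { 'e', 'num' }
In S → num f X: X is at the end, add FOLLOW(S)

The FOLLOW sets referred to above (computed the same way, to a fixed point):
  FOLLOW(S) = { $, 'e', 'f', 'num' }

Taking the union: FOLLOW(X) = { $, 'e', 'f', 'num' }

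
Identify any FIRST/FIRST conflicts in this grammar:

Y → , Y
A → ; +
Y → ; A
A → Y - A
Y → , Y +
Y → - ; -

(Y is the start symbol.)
FIRST sets of the non-terminals at (or reachable through a nullable prefix from) the front of some alternative:
  FIRST(Y) = { ',', '-', ';' }

Productions for Y:
  Y → , Y: FIRST = { ',' }
  Y → ; A: FIRST = { ';' }
  Y → , Y +: FIRST = { ',' }
  Y → - ; -: FIRST = { '-' }
Productions for A:
  A → ; +: FIRST = { ';' }
  A → Y - A: FIRST = { ',', '-', ';' }

Conflict for Y: Y → , Y and Y → , Y +
  Overlap: { ',' }
Conflict for A: A → ; + and A → Y - A
  Overlap: { ';' }

Answer: Yes. Y → ',' Y / Y → ',' Y '+' on { ',' }; A → ';' '+' / A → Y '-' A on { ';' }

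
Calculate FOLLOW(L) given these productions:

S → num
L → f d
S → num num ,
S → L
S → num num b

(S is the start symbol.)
To compute FOLLOW(L), find every occurrence of L on a right-hand side N → α L β: add FIRST(β) \ {ε}, and if β is empty or nullable also add FOLLOW(N). Iterate to a fixed point.

In S → L: L is at the end, add FOLLOW(S)

The FOLLOW sets referred to above (computed the same way, to a fixed point):
  FOLLOW(S) = { $ }

Taking the union: FOLLOW(L) = { $ }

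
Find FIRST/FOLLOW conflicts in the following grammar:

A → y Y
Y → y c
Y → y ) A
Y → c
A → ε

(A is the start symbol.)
No FIRST/FOLLOW conflicts.

Nullable non-terminals: A.

A: nullable alternative(s) A → ε; FOLLOW(A) = { $ }
  A → y Y: FIRST \ {ε} = { 'y' } — disjoint from FOLLOW(A)
  A → ε: FIRST \ {ε} = { } — this is the only nullable alternative, skip

Y has no nullable alternative, so no FIRST/FOLLOW check is needed there.

No FIRST/FOLLOW conflicts found.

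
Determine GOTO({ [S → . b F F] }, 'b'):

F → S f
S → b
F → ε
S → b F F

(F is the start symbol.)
GOTO(I, 'b') = CLOSURE({ [A → αX.β] : [A → α.Xβ] ∈ I, X = 'b' })

Items with dot before 'b', with the dot advanced:
  [S → . b F F] → [S → b . F F]
Closure of the advanced items:
  [S → b . F F] has the dot before F: add [F → . S f], [F → .]
  [F → . S f] has the dot before S: add [S → . b], [S → . b F F]

GOTO = { [F → . S f], [F → .], [S → . b F F], [S → . b], [S → b . F F] }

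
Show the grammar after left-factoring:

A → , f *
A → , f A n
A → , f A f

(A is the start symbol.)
Left-factoring transforms A → αβ₁ | αβ₂ into A → αA' and A' → β₁ | β₂
(α is the longest common prefix among the alternatives). Repeat until
no nonterminal has two alternatives with a common prefix.

Round 1: A has alternatives sharing prefix ', f'. Introduce A': A → , f A'
  Add: A' → *
  Add: A' → A n
  Add: A' → A f

Round 2: A' has alternatives sharing prefix 'A'. Introduce A'': A' → A A''
  Add: A'' → n
  Add: A'' → f

No remaining common prefixes — done.

Resulting grammar:
A → , f A'
A' → *
A' → A A''
A'' → n
A'' → f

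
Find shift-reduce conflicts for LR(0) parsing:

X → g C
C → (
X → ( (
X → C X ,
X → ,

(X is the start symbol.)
A shift-reduce conflict occurs when an LR(0) state has both:
  - a complete (reduce) item [A → α .] (dot at the end), and
  - a shift item [B → β . c γ] (dot before a terminal).

Augment with X' → X and build the canonical LR(0) collection (I0 = CLOSURE({[X' → . X]}), then GOTO on every symbol after a dot until no new states appear). It has 11 states:
  I0: { [C → . (], [X → . ( (], [X → . ,], [X → . C X ,], [X → . g C], [X' → . X] }  — shift
  I1: { [C → ( .], [X → ( . (] }  — shift, reduce
  I2: { [X → , .] }  — reduce
  I3: { [C → . (], [X → . ( (], [X → . ,], [X → . C X ,], [X → . g C], [X → C . X ,] }  — shift
  I4: { [X' → X .] }  — accept
  I5: { [C → . (], [X → g . C] }  — shift
  I6: { [C → ( .] }  — reduce
  I7: { [X → g C .] }  — reduce
  I8: { [X → C X . ,] }  — shift
  I9: { [X → C X , .] }  — reduce
  I10: { [X → ( ( .] }  — reduce

I1 contains reduce item [C → ( .] and shift item [X → ( . (] — shift-reduce conflict.

Answer: Yes — I1: [C → ( .] vs [X → ( . (]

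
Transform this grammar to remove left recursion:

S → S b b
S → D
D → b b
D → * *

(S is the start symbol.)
S is directly left-recursive. The standard transformation for
  A → A α₁ | ... | A α_m | β₁ | ... | β_n
is
  A  → β₁ A' | ... | β_n A'
  A' → α₁ A' | ... | α_m A' | ε

S → D becomes S → D S'
S → S b b becomes S' → b b S'
Add S' → ε

Productions for other non-terminals are unchanged:
  D → b b
  D → * *

Resulting grammar:
S → D S'
S' → b b S'
S' → ε
D → b b
D → * *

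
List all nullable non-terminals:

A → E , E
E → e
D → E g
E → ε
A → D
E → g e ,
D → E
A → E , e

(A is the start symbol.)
A non-terminal is nullable if it can derive ε (the empty string): either it has an ε-production, or it has a production whose right-hand side consists entirely of nullable non-terminals.

ε-productions: E → ε
So E is immediately nullable.
D → E: every symbol on the right is nullable, so D is nullable too.
A → D: every symbol on the right is nullable, so A is nullable too.
Every non-terminal is now nullable.
Nullable = { 'A', 'D', 'E' }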